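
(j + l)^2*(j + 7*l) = j^3 + 9*j^2*l + 15*j*l^2 + 7*l^3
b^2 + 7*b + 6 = (b + 1)*(b + 6)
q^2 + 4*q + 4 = (q + 2)^2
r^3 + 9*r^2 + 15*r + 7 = (r + 1)^2*(r + 7)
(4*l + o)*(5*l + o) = 20*l^2 + 9*l*o + o^2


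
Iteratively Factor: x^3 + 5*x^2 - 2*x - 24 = (x - 2)*(x^2 + 7*x + 12) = (x - 2)*(x + 3)*(x + 4)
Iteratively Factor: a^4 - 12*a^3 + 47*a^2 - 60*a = (a - 5)*(a^3 - 7*a^2 + 12*a) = (a - 5)*(a - 4)*(a^2 - 3*a) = a*(a - 5)*(a - 4)*(a - 3)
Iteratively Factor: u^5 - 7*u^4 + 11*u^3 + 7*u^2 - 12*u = (u - 3)*(u^4 - 4*u^3 - u^2 + 4*u) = u*(u - 3)*(u^3 - 4*u^2 - u + 4) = u*(u - 3)*(u - 1)*(u^2 - 3*u - 4) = u*(u - 4)*(u - 3)*(u - 1)*(u + 1)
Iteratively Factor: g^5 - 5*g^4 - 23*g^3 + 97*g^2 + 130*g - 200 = (g - 5)*(g^4 - 23*g^2 - 18*g + 40) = (g - 5)*(g - 1)*(g^3 + g^2 - 22*g - 40) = (g - 5)^2*(g - 1)*(g^2 + 6*g + 8) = (g - 5)^2*(g - 1)*(g + 4)*(g + 2)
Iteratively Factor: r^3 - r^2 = (r - 1)*(r^2) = r*(r - 1)*(r)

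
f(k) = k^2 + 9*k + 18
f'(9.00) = 27.00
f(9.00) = 180.00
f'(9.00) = 27.00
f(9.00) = 180.00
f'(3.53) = 16.06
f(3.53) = 62.23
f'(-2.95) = 3.10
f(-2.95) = 0.15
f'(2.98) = 14.96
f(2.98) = 53.70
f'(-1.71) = 5.58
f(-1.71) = 5.53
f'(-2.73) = 3.54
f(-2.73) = 0.88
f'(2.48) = 13.96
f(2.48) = 46.47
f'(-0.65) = 7.70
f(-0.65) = 12.57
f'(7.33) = 23.66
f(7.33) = 137.70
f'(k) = 2*k + 9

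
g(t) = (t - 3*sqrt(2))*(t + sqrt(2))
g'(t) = 2*t - 2*sqrt(2)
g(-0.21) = -5.36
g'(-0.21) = -3.25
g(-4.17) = 23.18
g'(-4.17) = -11.17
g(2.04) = -7.61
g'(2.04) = 1.25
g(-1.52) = 0.61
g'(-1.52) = -5.87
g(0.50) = -7.16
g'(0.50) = -1.83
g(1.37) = -8.00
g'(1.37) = -0.09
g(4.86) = 3.87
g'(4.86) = 6.89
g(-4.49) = 26.86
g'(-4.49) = -11.81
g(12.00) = 104.06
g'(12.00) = 21.17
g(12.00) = 104.06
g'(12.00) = 21.17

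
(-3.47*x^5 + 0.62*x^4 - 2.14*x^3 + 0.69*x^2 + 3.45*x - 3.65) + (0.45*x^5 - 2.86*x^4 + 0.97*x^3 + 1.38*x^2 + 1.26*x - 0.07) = -3.02*x^5 - 2.24*x^4 - 1.17*x^3 + 2.07*x^2 + 4.71*x - 3.72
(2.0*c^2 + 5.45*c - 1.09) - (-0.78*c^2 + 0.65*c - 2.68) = 2.78*c^2 + 4.8*c + 1.59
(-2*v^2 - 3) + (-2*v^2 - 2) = -4*v^2 - 5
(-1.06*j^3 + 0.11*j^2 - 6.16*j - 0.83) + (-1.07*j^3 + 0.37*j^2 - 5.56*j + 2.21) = -2.13*j^3 + 0.48*j^2 - 11.72*j + 1.38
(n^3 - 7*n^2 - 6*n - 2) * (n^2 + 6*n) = n^5 - n^4 - 48*n^3 - 38*n^2 - 12*n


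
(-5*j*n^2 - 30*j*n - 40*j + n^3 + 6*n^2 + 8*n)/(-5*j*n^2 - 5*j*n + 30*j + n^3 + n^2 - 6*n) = (n^2 + 6*n + 8)/(n^2 + n - 6)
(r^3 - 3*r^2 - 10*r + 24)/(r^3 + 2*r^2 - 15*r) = (r^3 - 3*r^2 - 10*r + 24)/(r*(r^2 + 2*r - 15))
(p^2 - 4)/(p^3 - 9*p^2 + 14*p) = (p + 2)/(p*(p - 7))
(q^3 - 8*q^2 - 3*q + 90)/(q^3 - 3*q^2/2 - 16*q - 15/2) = 2*(q - 6)/(2*q + 1)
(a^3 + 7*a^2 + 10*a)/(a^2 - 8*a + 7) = a*(a^2 + 7*a + 10)/(a^2 - 8*a + 7)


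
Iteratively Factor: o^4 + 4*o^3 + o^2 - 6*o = (o - 1)*(o^3 + 5*o^2 + 6*o) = o*(o - 1)*(o^2 + 5*o + 6) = o*(o - 1)*(o + 2)*(o + 3)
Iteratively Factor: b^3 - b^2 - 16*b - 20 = (b + 2)*(b^2 - 3*b - 10) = (b + 2)^2*(b - 5)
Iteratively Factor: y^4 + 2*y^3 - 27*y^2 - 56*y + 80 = (y + 4)*(y^3 - 2*y^2 - 19*y + 20) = (y - 1)*(y + 4)*(y^2 - y - 20) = (y - 5)*(y - 1)*(y + 4)*(y + 4)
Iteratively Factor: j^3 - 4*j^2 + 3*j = (j)*(j^2 - 4*j + 3) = j*(j - 1)*(j - 3)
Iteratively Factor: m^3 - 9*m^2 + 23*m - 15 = (m - 1)*(m^2 - 8*m + 15) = (m - 3)*(m - 1)*(m - 5)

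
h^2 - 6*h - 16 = (h - 8)*(h + 2)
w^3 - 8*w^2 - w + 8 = (w - 8)*(w - 1)*(w + 1)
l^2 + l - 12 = (l - 3)*(l + 4)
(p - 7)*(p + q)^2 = p^3 + 2*p^2*q - 7*p^2 + p*q^2 - 14*p*q - 7*q^2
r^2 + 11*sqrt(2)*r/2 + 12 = (r + 3*sqrt(2)/2)*(r + 4*sqrt(2))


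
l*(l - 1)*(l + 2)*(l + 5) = l^4 + 6*l^3 + 3*l^2 - 10*l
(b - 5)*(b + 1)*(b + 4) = b^3 - 21*b - 20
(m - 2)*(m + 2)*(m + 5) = m^3 + 5*m^2 - 4*m - 20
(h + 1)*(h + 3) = h^2 + 4*h + 3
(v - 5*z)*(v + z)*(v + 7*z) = v^3 + 3*v^2*z - 33*v*z^2 - 35*z^3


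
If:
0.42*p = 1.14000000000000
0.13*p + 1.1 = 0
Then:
No Solution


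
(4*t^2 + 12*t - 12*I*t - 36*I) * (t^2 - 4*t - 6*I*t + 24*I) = 4*t^4 - 4*t^3 - 36*I*t^3 - 120*t^2 + 36*I*t^2 + 72*t + 432*I*t + 864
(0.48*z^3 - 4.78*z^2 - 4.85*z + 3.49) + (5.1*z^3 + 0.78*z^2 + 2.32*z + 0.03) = 5.58*z^3 - 4.0*z^2 - 2.53*z + 3.52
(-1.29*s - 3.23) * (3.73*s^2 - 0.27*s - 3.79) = -4.8117*s^3 - 11.6996*s^2 + 5.7612*s + 12.2417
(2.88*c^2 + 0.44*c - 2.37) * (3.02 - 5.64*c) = -16.2432*c^3 + 6.216*c^2 + 14.6956*c - 7.1574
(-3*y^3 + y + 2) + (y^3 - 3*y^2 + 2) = -2*y^3 - 3*y^2 + y + 4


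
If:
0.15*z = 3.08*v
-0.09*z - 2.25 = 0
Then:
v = -1.22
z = -25.00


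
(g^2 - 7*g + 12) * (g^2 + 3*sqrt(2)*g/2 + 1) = g^4 - 7*g^3 + 3*sqrt(2)*g^3/2 - 21*sqrt(2)*g^2/2 + 13*g^2 - 7*g + 18*sqrt(2)*g + 12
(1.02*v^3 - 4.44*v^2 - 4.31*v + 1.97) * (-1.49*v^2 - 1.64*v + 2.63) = -1.5198*v^5 + 4.9428*v^4 + 16.3861*v^3 - 7.5441*v^2 - 14.5661*v + 5.1811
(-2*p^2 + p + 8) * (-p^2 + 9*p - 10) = 2*p^4 - 19*p^3 + 21*p^2 + 62*p - 80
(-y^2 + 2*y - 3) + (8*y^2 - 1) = 7*y^2 + 2*y - 4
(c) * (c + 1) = c^2 + c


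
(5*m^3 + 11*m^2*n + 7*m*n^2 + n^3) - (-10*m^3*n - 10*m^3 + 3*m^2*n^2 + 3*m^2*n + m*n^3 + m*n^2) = 10*m^3*n + 15*m^3 - 3*m^2*n^2 + 8*m^2*n - m*n^3 + 6*m*n^2 + n^3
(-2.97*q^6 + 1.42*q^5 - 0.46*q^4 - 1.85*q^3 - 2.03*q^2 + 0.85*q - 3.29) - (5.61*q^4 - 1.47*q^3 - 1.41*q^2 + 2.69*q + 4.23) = -2.97*q^6 + 1.42*q^5 - 6.07*q^4 - 0.38*q^3 - 0.62*q^2 - 1.84*q - 7.52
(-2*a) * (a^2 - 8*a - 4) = -2*a^3 + 16*a^2 + 8*a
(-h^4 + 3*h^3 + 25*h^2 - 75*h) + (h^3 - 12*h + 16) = -h^4 + 4*h^3 + 25*h^2 - 87*h + 16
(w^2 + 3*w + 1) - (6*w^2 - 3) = -5*w^2 + 3*w + 4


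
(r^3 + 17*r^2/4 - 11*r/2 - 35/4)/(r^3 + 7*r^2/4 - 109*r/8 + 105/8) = 2*(r + 1)/(2*r - 3)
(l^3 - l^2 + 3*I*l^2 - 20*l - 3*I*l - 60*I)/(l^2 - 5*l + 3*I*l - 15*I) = l + 4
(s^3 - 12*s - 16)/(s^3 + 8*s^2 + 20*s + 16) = (s - 4)/(s + 4)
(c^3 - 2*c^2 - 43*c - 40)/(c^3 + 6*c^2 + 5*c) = (c - 8)/c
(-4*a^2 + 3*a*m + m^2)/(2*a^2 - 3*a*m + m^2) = (-4*a - m)/(2*a - m)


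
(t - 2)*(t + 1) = t^2 - t - 2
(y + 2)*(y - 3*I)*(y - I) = y^3 + 2*y^2 - 4*I*y^2 - 3*y - 8*I*y - 6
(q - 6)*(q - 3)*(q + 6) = q^3 - 3*q^2 - 36*q + 108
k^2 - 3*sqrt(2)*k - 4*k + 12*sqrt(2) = (k - 4)*(k - 3*sqrt(2))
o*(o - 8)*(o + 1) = o^3 - 7*o^2 - 8*o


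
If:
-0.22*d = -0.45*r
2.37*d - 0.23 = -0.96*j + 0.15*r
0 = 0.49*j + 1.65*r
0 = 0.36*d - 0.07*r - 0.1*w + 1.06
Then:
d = 0.32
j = -0.53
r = 0.16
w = 11.65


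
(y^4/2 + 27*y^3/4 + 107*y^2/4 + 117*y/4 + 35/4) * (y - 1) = y^5/2 + 25*y^4/4 + 20*y^3 + 5*y^2/2 - 41*y/2 - 35/4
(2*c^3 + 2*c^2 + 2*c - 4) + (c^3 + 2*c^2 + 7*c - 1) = 3*c^3 + 4*c^2 + 9*c - 5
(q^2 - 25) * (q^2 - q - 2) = q^4 - q^3 - 27*q^2 + 25*q + 50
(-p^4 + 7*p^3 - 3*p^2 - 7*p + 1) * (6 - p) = p^5 - 13*p^4 + 45*p^3 - 11*p^2 - 43*p + 6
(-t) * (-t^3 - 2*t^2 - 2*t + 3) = t^4 + 2*t^3 + 2*t^2 - 3*t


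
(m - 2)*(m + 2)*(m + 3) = m^3 + 3*m^2 - 4*m - 12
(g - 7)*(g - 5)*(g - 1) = g^3 - 13*g^2 + 47*g - 35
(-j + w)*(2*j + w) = -2*j^2 + j*w + w^2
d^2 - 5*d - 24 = (d - 8)*(d + 3)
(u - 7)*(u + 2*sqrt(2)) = u^2 - 7*u + 2*sqrt(2)*u - 14*sqrt(2)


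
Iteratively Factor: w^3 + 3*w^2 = (w)*(w^2 + 3*w) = w*(w + 3)*(w)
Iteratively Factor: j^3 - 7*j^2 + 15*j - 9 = (j - 1)*(j^2 - 6*j + 9) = (j - 3)*(j - 1)*(j - 3)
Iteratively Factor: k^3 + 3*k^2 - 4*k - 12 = (k + 2)*(k^2 + k - 6) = (k + 2)*(k + 3)*(k - 2)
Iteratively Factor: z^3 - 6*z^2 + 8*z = (z - 4)*(z^2 - 2*z) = (z - 4)*(z - 2)*(z)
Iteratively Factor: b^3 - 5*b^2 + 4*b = (b - 1)*(b^2 - 4*b) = (b - 4)*(b - 1)*(b)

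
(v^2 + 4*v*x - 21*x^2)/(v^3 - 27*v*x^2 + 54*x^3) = (-v - 7*x)/(-v^2 - 3*v*x + 18*x^2)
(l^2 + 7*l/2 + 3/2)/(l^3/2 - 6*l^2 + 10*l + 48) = (2*l^2 + 7*l + 3)/(l^3 - 12*l^2 + 20*l + 96)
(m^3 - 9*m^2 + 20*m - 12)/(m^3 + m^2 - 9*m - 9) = (m^3 - 9*m^2 + 20*m - 12)/(m^3 + m^2 - 9*m - 9)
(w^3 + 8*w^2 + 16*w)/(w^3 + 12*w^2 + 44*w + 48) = w*(w + 4)/(w^2 + 8*w + 12)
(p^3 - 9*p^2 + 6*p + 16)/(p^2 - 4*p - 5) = (p^2 - 10*p + 16)/(p - 5)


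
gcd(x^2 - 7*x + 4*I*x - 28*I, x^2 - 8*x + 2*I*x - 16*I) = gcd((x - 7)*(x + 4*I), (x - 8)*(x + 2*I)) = 1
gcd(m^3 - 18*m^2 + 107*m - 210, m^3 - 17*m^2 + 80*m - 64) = 1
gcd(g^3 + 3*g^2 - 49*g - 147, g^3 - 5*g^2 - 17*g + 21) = g^2 - 4*g - 21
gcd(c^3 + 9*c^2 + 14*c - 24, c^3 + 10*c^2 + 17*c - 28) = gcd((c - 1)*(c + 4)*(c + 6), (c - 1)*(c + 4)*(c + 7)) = c^2 + 3*c - 4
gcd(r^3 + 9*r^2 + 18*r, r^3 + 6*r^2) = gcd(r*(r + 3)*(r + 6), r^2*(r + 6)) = r^2 + 6*r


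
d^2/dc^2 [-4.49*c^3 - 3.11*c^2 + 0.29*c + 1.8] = -26.94*c - 6.22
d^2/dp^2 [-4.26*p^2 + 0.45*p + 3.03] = -8.52000000000000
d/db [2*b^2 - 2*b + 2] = 4*b - 2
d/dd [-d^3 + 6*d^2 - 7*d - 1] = -3*d^2 + 12*d - 7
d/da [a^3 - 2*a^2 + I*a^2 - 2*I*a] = 3*a^2 + 2*a*(-2 + I) - 2*I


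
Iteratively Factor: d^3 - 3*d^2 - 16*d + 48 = (d + 4)*(d^2 - 7*d + 12) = (d - 4)*(d + 4)*(d - 3)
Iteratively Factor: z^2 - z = (z)*(z - 1)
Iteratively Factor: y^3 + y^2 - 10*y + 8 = (y - 2)*(y^2 + 3*y - 4) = (y - 2)*(y - 1)*(y + 4)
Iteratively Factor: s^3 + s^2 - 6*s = (s - 2)*(s^2 + 3*s) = s*(s - 2)*(s + 3)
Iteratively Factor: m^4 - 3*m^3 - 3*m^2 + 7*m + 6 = (m + 1)*(m^3 - 4*m^2 + m + 6) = (m - 2)*(m + 1)*(m^2 - 2*m - 3) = (m - 3)*(m - 2)*(m + 1)*(m + 1)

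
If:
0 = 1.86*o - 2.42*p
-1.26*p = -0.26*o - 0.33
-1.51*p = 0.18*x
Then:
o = 0.47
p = 0.36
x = -3.00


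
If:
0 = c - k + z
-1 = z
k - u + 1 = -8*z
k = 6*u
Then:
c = 47/5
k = 42/5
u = 7/5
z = -1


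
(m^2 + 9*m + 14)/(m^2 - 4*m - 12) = (m + 7)/(m - 6)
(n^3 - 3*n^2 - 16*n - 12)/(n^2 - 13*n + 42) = (n^2 + 3*n + 2)/(n - 7)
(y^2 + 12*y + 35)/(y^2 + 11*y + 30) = (y + 7)/(y + 6)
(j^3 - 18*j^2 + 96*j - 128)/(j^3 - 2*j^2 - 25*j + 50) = (j^2 - 16*j + 64)/(j^2 - 25)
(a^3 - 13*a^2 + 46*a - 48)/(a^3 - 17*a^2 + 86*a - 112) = (a - 3)/(a - 7)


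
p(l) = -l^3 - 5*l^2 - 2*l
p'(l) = -3*l^2 - 10*l - 2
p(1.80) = -25.63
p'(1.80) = -29.72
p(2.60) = -56.58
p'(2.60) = -48.28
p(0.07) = -0.16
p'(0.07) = -2.71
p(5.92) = -394.55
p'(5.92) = -166.34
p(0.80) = -5.31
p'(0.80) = -11.92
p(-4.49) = -1.30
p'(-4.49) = -17.58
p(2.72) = -62.56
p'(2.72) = -51.40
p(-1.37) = -4.07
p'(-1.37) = 6.07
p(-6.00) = 48.00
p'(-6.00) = -50.00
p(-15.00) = 2280.00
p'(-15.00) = -527.00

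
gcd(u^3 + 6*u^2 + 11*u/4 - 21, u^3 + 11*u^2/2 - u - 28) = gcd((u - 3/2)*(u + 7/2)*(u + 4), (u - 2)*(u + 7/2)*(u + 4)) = u^2 + 15*u/2 + 14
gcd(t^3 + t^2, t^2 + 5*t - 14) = 1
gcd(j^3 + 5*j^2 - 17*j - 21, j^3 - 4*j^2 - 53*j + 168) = j^2 + 4*j - 21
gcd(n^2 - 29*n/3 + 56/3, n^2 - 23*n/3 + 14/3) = n - 7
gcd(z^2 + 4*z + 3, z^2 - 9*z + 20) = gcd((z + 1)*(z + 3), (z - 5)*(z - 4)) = 1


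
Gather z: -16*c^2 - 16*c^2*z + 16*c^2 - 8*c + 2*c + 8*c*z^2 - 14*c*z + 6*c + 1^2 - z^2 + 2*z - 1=z^2*(8*c - 1) + z*(-16*c^2 - 14*c + 2)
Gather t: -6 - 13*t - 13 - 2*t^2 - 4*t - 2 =-2*t^2 - 17*t - 21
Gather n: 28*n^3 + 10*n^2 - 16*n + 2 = 28*n^3 + 10*n^2 - 16*n + 2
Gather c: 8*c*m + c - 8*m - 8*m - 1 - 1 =c*(8*m + 1) - 16*m - 2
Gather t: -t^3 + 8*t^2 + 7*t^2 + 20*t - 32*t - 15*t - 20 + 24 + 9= -t^3 + 15*t^2 - 27*t + 13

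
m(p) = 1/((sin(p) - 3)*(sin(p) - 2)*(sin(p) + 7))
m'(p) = -cos(p)/((sin(p) - 3)*(sin(p) - 2)*(sin(p) + 7)^2) - cos(p)/((sin(p) - 3)*(sin(p) - 2)^2*(sin(p) + 7)) - cos(p)/((sin(p) - 3)^2*(sin(p) - 2)*(sin(p) + 7)) = (-3*sin(p)^2 - 4*sin(p) + 29)*cos(p)/((sin(p) - 3)^2*(sin(p) - 2)^2*(sin(p) + 7)^2)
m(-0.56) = 0.02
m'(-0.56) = 0.01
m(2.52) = 0.04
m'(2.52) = -0.03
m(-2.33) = 0.02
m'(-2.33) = -0.01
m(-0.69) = 0.02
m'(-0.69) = 0.01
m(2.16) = 0.05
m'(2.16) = -0.03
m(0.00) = 0.02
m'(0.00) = 0.02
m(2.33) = 0.04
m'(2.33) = -0.03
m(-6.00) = 0.03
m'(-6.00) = 0.02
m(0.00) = 0.02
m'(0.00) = 0.02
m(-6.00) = 0.03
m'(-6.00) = 0.02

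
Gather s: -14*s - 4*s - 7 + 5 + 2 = -18*s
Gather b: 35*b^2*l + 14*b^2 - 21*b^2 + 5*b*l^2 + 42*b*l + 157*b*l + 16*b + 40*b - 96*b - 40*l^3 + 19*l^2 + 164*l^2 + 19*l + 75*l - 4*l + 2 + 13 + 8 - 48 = b^2*(35*l - 7) + b*(5*l^2 + 199*l - 40) - 40*l^3 + 183*l^2 + 90*l - 25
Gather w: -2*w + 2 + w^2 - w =w^2 - 3*w + 2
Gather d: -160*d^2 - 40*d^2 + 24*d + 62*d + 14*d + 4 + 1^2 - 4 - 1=-200*d^2 + 100*d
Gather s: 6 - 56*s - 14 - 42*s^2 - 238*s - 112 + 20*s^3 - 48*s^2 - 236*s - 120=20*s^3 - 90*s^2 - 530*s - 240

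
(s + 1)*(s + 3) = s^2 + 4*s + 3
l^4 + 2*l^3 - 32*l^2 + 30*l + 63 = (l - 3)^2*(l + 1)*(l + 7)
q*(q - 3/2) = q^2 - 3*q/2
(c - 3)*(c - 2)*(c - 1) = c^3 - 6*c^2 + 11*c - 6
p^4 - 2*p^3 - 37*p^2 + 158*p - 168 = (p - 4)*(p - 3)*(p - 2)*(p + 7)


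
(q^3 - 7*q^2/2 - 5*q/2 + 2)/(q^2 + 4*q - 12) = (2*q^3 - 7*q^2 - 5*q + 4)/(2*(q^2 + 4*q - 12))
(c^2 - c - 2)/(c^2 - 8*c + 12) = (c + 1)/(c - 6)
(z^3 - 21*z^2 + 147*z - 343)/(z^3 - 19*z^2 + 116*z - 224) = (z^2 - 14*z + 49)/(z^2 - 12*z + 32)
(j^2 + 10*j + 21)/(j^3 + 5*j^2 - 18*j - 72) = (j + 7)/(j^2 + 2*j - 24)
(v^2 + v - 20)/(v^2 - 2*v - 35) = (v - 4)/(v - 7)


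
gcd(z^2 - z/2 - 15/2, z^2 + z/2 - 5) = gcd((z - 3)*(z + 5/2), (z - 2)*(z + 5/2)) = z + 5/2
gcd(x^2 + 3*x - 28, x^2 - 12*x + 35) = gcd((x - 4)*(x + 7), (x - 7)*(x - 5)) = 1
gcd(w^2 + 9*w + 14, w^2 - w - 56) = w + 7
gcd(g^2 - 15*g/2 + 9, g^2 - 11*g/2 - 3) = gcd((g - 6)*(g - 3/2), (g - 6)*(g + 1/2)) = g - 6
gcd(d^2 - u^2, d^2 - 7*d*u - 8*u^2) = d + u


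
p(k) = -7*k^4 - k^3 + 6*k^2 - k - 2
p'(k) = -28*k^3 - 3*k^2 + 12*k - 1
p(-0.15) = -1.72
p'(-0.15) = -2.77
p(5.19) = -5064.25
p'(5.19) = -3933.88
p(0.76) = -2.07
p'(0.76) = -5.90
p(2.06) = -113.40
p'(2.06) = -233.78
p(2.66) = -331.48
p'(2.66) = -517.30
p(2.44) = -231.36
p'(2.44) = -396.33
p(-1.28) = -7.58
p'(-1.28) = 37.45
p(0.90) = -3.36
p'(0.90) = -13.04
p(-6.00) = -8636.00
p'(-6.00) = 5867.00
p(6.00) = -9080.00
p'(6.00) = -6085.00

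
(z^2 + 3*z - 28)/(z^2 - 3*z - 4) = (z + 7)/(z + 1)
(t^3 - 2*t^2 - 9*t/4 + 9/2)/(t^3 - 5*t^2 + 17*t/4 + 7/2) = (4*t^2 - 9)/(4*t^2 - 12*t - 7)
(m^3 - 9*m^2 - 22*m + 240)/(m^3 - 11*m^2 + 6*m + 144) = (m + 5)/(m + 3)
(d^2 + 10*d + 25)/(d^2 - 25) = (d + 5)/(d - 5)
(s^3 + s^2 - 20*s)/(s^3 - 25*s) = (s - 4)/(s - 5)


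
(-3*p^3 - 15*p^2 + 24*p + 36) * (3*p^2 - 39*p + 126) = -9*p^5 + 72*p^4 + 279*p^3 - 2718*p^2 + 1620*p + 4536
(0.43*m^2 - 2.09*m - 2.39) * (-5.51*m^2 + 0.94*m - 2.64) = -2.3693*m^4 + 11.9201*m^3 + 10.0691*m^2 + 3.271*m + 6.3096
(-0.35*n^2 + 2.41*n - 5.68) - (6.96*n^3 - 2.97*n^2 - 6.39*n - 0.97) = -6.96*n^3 + 2.62*n^2 + 8.8*n - 4.71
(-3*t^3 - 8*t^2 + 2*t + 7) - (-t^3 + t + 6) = -2*t^3 - 8*t^2 + t + 1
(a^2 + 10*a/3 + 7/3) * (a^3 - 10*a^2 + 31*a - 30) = a^5 - 20*a^4/3 + 50*a^2 - 83*a/3 - 70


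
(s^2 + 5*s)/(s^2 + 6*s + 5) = s/(s + 1)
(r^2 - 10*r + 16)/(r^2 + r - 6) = (r - 8)/(r + 3)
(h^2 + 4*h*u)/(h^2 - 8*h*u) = (h + 4*u)/(h - 8*u)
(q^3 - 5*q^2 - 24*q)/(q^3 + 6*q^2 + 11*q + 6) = q*(q - 8)/(q^2 + 3*q + 2)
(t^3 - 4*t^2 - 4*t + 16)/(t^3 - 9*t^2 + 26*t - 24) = (t + 2)/(t - 3)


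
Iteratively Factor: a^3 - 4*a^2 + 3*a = (a - 3)*(a^2 - a) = a*(a - 3)*(a - 1)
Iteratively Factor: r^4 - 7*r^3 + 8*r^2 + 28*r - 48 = (r - 3)*(r^3 - 4*r^2 - 4*r + 16) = (r - 3)*(r - 2)*(r^2 - 2*r - 8) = (r - 4)*(r - 3)*(r - 2)*(r + 2)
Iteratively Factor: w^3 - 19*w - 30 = (w + 3)*(w^2 - 3*w - 10) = (w - 5)*(w + 3)*(w + 2)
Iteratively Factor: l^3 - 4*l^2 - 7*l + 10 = (l + 2)*(l^2 - 6*l + 5) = (l - 1)*(l + 2)*(l - 5)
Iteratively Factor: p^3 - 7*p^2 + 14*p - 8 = (p - 4)*(p^2 - 3*p + 2) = (p - 4)*(p - 2)*(p - 1)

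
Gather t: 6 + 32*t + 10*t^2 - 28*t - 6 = 10*t^2 + 4*t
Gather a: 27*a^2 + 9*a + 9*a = 27*a^2 + 18*a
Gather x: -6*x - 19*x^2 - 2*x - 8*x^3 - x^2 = -8*x^3 - 20*x^2 - 8*x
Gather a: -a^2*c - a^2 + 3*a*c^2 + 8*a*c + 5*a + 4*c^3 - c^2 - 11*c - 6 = a^2*(-c - 1) + a*(3*c^2 + 8*c + 5) + 4*c^3 - c^2 - 11*c - 6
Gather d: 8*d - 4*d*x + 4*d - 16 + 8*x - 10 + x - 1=d*(12 - 4*x) + 9*x - 27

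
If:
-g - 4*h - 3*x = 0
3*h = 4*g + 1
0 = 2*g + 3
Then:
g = -3/2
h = -5/3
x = 49/18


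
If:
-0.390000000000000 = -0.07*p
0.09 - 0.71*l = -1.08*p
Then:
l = 8.60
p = 5.57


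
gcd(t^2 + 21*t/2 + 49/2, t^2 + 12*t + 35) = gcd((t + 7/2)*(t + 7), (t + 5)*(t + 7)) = t + 7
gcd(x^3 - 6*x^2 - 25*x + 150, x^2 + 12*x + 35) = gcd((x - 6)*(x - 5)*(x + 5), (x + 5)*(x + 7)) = x + 5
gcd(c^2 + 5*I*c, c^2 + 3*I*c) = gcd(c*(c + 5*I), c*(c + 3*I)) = c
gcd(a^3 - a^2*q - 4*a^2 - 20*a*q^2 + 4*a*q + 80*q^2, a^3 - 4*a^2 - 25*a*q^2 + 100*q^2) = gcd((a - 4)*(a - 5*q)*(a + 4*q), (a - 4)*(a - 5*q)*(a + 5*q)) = -a^2 + 5*a*q + 4*a - 20*q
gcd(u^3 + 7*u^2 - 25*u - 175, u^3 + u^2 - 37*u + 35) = u^2 + 2*u - 35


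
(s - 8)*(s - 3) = s^2 - 11*s + 24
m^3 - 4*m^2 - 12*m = m*(m - 6)*(m + 2)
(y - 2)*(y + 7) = y^2 + 5*y - 14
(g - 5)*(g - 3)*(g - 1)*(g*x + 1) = g^4*x - 9*g^3*x + g^3 + 23*g^2*x - 9*g^2 - 15*g*x + 23*g - 15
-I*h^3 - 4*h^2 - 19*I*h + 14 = (h - 7*I)*(h + 2*I)*(-I*h + 1)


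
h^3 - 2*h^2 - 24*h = h*(h - 6)*(h + 4)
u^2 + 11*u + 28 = (u + 4)*(u + 7)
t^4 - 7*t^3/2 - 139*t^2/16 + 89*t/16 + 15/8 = (t - 5)*(t - 3/4)*(t + 1/4)*(t + 2)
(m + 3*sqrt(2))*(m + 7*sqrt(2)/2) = m^2 + 13*sqrt(2)*m/2 + 21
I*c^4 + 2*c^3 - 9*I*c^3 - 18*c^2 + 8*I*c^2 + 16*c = c*(c - 8)*(c - 2*I)*(I*c - I)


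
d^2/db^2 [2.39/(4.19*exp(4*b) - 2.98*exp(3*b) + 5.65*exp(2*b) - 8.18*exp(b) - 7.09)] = ((-160.2256*exp(3*b) + 64.0998*exp(2*b) - 54.014*exp(b) + 19.5502)*(-4.19*exp(4*b) + 2.98*exp(3*b) - 5.65*exp(2*b) + 8.18*exp(b) + 7.09) - 2.39*(16.76*exp(3*b) - 8.94*exp(2*b) + 11.3*exp(b) - 8.18)*(33.52*exp(3*b) - 17.88*exp(2*b) + 22.6*exp(b) - 16.36)*exp(b))*exp(b)/(-4.19*exp(4*b) + 2.98*exp(3*b) - 5.65*exp(2*b) + 8.18*exp(b) + 7.09)^3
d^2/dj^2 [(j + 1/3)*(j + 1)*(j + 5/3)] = 6*j + 6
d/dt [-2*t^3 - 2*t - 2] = -6*t^2 - 2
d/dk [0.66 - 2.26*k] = -2.26000000000000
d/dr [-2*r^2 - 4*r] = -4*r - 4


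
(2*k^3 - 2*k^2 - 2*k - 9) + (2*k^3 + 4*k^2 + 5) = 4*k^3 + 2*k^2 - 2*k - 4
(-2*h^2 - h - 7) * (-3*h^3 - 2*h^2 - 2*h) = 6*h^5 + 7*h^4 + 27*h^3 + 16*h^2 + 14*h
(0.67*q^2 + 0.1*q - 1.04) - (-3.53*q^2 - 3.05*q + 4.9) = 4.2*q^2 + 3.15*q - 5.94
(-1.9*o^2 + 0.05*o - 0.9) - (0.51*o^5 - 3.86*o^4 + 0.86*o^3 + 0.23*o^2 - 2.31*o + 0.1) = -0.51*o^5 + 3.86*o^4 - 0.86*o^3 - 2.13*o^2 + 2.36*o - 1.0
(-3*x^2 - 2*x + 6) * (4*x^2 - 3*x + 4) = -12*x^4 + x^3 + 18*x^2 - 26*x + 24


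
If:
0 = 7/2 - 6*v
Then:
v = 7/12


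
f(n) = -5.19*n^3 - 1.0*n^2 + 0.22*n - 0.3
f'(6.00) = -572.30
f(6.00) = -1156.02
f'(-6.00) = -548.30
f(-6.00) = 1083.42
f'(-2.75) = -112.03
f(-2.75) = 99.47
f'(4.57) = -334.10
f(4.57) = -515.53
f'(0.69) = -8.57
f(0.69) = -2.33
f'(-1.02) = -13.94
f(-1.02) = 3.94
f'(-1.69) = -40.87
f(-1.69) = 21.52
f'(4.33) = -300.36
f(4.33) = -439.43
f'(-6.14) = -574.48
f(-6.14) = 1162.01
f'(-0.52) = -2.95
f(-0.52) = 0.04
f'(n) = -15.57*n^2 - 2.0*n + 0.22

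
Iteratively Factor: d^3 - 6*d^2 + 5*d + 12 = (d + 1)*(d^2 - 7*d + 12) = (d - 4)*(d + 1)*(d - 3)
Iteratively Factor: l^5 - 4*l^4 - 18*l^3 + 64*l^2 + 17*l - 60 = (l - 3)*(l^4 - l^3 - 21*l^2 + l + 20) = (l - 3)*(l + 1)*(l^3 - 2*l^2 - 19*l + 20) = (l - 5)*(l - 3)*(l + 1)*(l^2 + 3*l - 4) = (l - 5)*(l - 3)*(l - 1)*(l + 1)*(l + 4)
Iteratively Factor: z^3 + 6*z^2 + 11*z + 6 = (z + 2)*(z^2 + 4*z + 3) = (z + 2)*(z + 3)*(z + 1)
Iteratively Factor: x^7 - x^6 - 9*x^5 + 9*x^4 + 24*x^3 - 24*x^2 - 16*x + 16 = (x - 1)*(x^6 - 9*x^4 + 24*x^2 - 16) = (x - 2)*(x - 1)*(x^5 + 2*x^4 - 5*x^3 - 10*x^2 + 4*x + 8) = (x - 2)*(x - 1)*(x + 1)*(x^4 + x^3 - 6*x^2 - 4*x + 8) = (x - 2)*(x - 1)*(x + 1)*(x + 2)*(x^3 - x^2 - 4*x + 4) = (x - 2)*(x - 1)*(x + 1)*(x + 2)^2*(x^2 - 3*x + 2) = (x - 2)*(x - 1)^2*(x + 1)*(x + 2)^2*(x - 2)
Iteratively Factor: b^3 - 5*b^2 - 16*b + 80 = (b - 4)*(b^2 - b - 20) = (b - 5)*(b - 4)*(b + 4)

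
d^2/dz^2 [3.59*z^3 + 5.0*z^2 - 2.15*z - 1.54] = 21.54*z + 10.0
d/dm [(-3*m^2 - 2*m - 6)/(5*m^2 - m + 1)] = (13*m^2 + 54*m - 8)/(25*m^4 - 10*m^3 + 11*m^2 - 2*m + 1)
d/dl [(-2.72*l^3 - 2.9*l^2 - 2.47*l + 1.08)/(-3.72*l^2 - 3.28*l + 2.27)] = (10.1184*l^4 + 17.8432*l^3 - 18.1996*l^2 - 5.1308*l - 2.0645)/(13.8384*l^4 + 24.4032*l^3 - 6.1304*l^2 - 14.8912*l + 5.1529)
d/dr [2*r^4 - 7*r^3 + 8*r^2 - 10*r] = 8*r^3 - 21*r^2 + 16*r - 10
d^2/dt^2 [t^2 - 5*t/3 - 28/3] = 2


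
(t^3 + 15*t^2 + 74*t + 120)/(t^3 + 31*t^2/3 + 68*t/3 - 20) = 3*(t + 4)/(3*t - 2)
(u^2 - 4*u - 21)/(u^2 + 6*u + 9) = (u - 7)/(u + 3)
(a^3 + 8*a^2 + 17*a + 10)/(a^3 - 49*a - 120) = (a^2 + 3*a + 2)/(a^2 - 5*a - 24)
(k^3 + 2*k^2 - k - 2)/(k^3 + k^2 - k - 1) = (k + 2)/(k + 1)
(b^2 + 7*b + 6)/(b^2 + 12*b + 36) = (b + 1)/(b + 6)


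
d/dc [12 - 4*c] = -4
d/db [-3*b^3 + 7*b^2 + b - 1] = -9*b^2 + 14*b + 1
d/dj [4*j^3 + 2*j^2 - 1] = 4*j*(3*j + 1)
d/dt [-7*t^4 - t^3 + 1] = t^2*(-28*t - 3)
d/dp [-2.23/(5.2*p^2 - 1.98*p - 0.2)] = (23.192*p - 4.4154)/(-5.2*p^2 + 1.98*p + 0.2)^2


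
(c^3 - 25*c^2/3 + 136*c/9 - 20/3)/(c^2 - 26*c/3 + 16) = (9*c^2 - 21*c + 10)/(3*(3*c - 8))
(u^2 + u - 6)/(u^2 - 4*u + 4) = (u + 3)/(u - 2)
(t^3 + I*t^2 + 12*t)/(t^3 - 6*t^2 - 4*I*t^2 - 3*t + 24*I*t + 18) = t*(t + 4*I)/(t^2 - t*(6 + I) + 6*I)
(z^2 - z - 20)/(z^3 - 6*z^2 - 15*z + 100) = 1/(z - 5)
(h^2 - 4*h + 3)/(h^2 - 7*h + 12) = (h - 1)/(h - 4)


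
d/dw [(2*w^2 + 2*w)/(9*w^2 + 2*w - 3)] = 2*(-7*w^2 - 6*w - 3)/(81*w^4 + 36*w^3 - 50*w^2 - 12*w + 9)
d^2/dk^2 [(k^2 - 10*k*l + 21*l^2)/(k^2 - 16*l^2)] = 2*l*(-10*k^3 + 111*k^2*l - 480*k*l^2 + 592*l^3)/(k^6 - 48*k^4*l^2 + 768*k^2*l^4 - 4096*l^6)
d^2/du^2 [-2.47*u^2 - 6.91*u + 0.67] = -4.94000000000000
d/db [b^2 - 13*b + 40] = 2*b - 13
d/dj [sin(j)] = cos(j)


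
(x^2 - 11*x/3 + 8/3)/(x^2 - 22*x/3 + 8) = (3*x^2 - 11*x + 8)/(3*x^2 - 22*x + 24)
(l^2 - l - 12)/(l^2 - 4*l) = (l + 3)/l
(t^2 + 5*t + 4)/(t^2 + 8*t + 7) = (t + 4)/(t + 7)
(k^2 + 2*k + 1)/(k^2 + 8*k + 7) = (k + 1)/(k + 7)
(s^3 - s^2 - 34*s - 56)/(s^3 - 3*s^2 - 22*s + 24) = (s^2 - 5*s - 14)/(s^2 - 7*s + 6)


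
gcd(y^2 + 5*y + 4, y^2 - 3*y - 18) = 1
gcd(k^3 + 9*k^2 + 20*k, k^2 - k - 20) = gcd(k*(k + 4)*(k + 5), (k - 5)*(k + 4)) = k + 4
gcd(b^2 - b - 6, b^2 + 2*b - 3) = 1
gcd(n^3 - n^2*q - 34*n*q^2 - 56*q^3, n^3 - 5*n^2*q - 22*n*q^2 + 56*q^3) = -n^2 + 3*n*q + 28*q^2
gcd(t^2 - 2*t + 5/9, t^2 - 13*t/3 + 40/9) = t - 5/3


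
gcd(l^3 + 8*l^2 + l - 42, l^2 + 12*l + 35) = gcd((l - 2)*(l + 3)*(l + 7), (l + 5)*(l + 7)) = l + 7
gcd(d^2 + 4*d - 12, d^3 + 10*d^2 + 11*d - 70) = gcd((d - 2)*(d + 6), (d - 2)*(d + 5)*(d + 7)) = d - 2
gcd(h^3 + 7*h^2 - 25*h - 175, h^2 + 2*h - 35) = h^2 + 2*h - 35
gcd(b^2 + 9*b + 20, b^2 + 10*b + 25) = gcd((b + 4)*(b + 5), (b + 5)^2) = b + 5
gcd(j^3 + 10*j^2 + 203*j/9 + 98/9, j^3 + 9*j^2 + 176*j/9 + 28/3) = j^2 + 3*j + 14/9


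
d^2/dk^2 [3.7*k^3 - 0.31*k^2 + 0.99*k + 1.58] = 22.2*k - 0.62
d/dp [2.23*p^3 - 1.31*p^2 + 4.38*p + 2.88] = 6.69*p^2 - 2.62*p + 4.38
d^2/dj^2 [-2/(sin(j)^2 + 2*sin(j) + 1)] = 4*(2*sin(j) - 3)/(sin(j) + 1)^3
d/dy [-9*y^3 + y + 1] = 1 - 27*y^2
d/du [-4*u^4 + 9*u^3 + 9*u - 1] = -16*u^3 + 27*u^2 + 9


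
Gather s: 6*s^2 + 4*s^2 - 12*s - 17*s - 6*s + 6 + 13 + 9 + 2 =10*s^2 - 35*s + 30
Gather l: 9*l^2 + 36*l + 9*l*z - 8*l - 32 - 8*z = 9*l^2 + l*(9*z + 28) - 8*z - 32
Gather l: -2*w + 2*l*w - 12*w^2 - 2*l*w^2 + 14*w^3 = l*(-2*w^2 + 2*w) + 14*w^3 - 12*w^2 - 2*w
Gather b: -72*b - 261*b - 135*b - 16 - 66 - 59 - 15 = -468*b - 156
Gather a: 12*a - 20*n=12*a - 20*n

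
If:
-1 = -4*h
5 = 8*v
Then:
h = 1/4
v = 5/8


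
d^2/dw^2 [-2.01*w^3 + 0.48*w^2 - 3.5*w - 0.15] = 0.96 - 12.06*w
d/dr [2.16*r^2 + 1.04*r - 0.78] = 4.32*r + 1.04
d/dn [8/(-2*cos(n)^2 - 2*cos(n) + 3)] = -(16*sin(n) + 16*sin(2*n))/(2*cos(n) + cos(2*n) - 2)^2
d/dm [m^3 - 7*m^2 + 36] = m*(3*m - 14)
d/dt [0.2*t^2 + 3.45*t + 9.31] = 0.4*t + 3.45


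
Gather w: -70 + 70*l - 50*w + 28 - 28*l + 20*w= 42*l - 30*w - 42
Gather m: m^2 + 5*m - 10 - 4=m^2 + 5*m - 14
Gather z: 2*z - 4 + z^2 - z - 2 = z^2 + z - 6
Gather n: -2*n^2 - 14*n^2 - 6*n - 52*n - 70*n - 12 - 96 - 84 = -16*n^2 - 128*n - 192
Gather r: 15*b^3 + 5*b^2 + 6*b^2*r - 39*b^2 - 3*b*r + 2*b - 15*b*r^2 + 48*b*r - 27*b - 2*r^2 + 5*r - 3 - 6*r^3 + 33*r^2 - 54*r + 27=15*b^3 - 34*b^2 - 25*b - 6*r^3 + r^2*(31 - 15*b) + r*(6*b^2 + 45*b - 49) + 24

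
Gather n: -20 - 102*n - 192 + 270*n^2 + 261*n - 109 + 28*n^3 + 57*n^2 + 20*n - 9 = 28*n^3 + 327*n^2 + 179*n - 330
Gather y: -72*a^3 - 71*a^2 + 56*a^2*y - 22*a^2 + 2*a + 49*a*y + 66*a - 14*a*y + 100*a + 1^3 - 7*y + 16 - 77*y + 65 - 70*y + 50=-72*a^3 - 93*a^2 + 168*a + y*(56*a^2 + 35*a - 154) + 132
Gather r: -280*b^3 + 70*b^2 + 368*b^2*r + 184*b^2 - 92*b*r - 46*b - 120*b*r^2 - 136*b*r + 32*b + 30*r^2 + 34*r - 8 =-280*b^3 + 254*b^2 - 14*b + r^2*(30 - 120*b) + r*(368*b^2 - 228*b + 34) - 8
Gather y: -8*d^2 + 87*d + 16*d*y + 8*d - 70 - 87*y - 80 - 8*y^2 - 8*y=-8*d^2 + 95*d - 8*y^2 + y*(16*d - 95) - 150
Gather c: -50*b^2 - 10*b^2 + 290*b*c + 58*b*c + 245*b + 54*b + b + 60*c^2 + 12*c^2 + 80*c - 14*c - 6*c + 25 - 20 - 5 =-60*b^2 + 300*b + 72*c^2 + c*(348*b + 60)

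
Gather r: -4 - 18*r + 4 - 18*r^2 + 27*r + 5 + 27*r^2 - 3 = 9*r^2 + 9*r + 2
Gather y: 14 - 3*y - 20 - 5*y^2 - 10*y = -5*y^2 - 13*y - 6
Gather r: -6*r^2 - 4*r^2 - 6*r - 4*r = -10*r^2 - 10*r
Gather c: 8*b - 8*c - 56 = 8*b - 8*c - 56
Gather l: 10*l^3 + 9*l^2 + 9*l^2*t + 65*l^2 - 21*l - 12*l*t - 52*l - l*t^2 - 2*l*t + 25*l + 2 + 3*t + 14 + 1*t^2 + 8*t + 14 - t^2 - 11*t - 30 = 10*l^3 + l^2*(9*t + 74) + l*(-t^2 - 14*t - 48)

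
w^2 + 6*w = w*(w + 6)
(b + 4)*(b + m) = b^2 + b*m + 4*b + 4*m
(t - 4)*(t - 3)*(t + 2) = t^3 - 5*t^2 - 2*t + 24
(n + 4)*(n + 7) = n^2 + 11*n + 28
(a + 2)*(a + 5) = a^2 + 7*a + 10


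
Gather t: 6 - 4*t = 6 - 4*t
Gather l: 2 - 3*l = 2 - 3*l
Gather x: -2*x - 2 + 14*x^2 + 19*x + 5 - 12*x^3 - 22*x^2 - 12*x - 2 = -12*x^3 - 8*x^2 + 5*x + 1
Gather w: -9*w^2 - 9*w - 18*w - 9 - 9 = -9*w^2 - 27*w - 18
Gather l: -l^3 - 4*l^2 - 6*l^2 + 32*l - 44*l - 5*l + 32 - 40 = -l^3 - 10*l^2 - 17*l - 8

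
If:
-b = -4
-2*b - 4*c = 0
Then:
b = 4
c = -2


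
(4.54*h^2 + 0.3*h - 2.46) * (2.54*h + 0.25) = 11.5316*h^3 + 1.897*h^2 - 6.1734*h - 0.615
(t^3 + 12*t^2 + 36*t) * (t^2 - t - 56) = t^5 + 11*t^4 - 32*t^3 - 708*t^2 - 2016*t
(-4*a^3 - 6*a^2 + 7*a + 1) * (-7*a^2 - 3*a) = 28*a^5 + 54*a^4 - 31*a^3 - 28*a^2 - 3*a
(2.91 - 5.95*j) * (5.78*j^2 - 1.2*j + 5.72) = -34.391*j^3 + 23.9598*j^2 - 37.526*j + 16.6452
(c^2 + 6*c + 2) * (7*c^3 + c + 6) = 7*c^5 + 42*c^4 + 15*c^3 + 12*c^2 + 38*c + 12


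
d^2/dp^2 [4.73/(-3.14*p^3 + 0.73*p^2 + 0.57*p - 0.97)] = ((89.1132*p - 6.9058)*(3.14*p^3 - 0.73*p^2 - 0.57*p + 0.97) - 4.73*(-18.84*p^2 + 2.92*p + 1.14)*(-9.42*p^2 + 1.46*p + 0.57))/(3.14*p^3 - 0.73*p^2 - 0.57*p + 0.97)^3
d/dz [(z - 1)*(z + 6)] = 2*z + 5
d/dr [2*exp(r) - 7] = 2*exp(r)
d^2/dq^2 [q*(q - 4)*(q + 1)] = 6*q - 6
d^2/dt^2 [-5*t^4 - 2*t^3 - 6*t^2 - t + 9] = -60*t^2 - 12*t - 12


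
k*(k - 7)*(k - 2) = k^3 - 9*k^2 + 14*k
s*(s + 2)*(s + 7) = s^3 + 9*s^2 + 14*s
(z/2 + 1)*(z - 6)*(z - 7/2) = z^3/2 - 15*z^2/4 + z + 21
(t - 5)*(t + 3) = t^2 - 2*t - 15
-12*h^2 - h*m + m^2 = (-4*h + m)*(3*h + m)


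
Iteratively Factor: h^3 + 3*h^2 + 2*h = (h + 2)*(h^2 + h) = h*(h + 2)*(h + 1)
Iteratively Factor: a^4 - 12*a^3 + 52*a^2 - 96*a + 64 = (a - 2)*(a^3 - 10*a^2 + 32*a - 32) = (a - 4)*(a - 2)*(a^2 - 6*a + 8) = (a - 4)*(a - 2)^2*(a - 4)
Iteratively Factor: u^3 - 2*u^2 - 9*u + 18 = (u + 3)*(u^2 - 5*u + 6) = (u - 3)*(u + 3)*(u - 2)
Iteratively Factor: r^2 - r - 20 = (r - 5)*(r + 4)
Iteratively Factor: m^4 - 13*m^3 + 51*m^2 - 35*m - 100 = (m - 4)*(m^3 - 9*m^2 + 15*m + 25) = (m - 5)*(m - 4)*(m^2 - 4*m - 5) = (m - 5)*(m - 4)*(m + 1)*(m - 5)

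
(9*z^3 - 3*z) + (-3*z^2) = 9*z^3 - 3*z^2 - 3*z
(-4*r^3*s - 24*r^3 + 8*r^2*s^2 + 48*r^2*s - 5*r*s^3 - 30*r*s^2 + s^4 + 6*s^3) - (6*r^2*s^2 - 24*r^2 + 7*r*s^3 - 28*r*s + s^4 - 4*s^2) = -4*r^3*s - 24*r^3 + 2*r^2*s^2 + 48*r^2*s + 24*r^2 - 12*r*s^3 - 30*r*s^2 + 28*r*s + 6*s^3 + 4*s^2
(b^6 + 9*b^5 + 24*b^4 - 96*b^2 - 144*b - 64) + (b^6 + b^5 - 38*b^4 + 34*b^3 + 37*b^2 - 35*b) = 2*b^6 + 10*b^5 - 14*b^4 + 34*b^3 - 59*b^2 - 179*b - 64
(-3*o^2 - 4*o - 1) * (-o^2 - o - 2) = 3*o^4 + 7*o^3 + 11*o^2 + 9*o + 2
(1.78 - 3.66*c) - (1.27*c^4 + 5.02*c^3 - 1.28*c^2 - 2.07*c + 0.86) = -1.27*c^4 - 5.02*c^3 + 1.28*c^2 - 1.59*c + 0.92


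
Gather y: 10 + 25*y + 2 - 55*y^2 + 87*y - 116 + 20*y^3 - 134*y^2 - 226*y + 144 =20*y^3 - 189*y^2 - 114*y + 40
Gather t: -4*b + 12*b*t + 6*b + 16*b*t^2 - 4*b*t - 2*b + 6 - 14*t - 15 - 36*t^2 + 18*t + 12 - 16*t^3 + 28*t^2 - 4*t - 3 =8*b*t - 16*t^3 + t^2*(16*b - 8)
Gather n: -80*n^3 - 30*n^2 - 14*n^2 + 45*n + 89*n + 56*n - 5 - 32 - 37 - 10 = -80*n^3 - 44*n^2 + 190*n - 84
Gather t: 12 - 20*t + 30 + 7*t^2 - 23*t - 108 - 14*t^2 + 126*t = -7*t^2 + 83*t - 66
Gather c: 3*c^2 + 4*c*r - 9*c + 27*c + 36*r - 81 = 3*c^2 + c*(4*r + 18) + 36*r - 81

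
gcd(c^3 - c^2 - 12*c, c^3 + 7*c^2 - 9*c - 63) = c + 3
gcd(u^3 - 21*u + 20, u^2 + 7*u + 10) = u + 5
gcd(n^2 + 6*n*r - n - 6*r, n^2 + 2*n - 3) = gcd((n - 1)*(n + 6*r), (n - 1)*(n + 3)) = n - 1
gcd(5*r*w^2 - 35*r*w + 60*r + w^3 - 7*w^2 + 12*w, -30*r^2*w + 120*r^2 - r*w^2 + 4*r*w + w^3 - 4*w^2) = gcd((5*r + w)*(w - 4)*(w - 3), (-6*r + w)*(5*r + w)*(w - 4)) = 5*r*w - 20*r + w^2 - 4*w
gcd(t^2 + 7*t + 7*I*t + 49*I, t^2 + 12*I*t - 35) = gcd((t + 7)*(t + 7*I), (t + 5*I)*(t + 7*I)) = t + 7*I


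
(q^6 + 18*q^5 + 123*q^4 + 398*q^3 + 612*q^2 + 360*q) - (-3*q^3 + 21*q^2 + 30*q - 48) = q^6 + 18*q^5 + 123*q^4 + 401*q^3 + 591*q^2 + 330*q + 48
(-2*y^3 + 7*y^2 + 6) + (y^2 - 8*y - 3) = -2*y^3 + 8*y^2 - 8*y + 3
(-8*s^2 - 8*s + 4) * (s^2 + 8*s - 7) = -8*s^4 - 72*s^3 - 4*s^2 + 88*s - 28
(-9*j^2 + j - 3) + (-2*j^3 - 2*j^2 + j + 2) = -2*j^3 - 11*j^2 + 2*j - 1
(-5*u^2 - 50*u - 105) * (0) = 0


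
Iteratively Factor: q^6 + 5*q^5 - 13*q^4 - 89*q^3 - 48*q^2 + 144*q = (q - 4)*(q^5 + 9*q^4 + 23*q^3 + 3*q^2 - 36*q) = (q - 4)*(q + 3)*(q^4 + 6*q^3 + 5*q^2 - 12*q) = (q - 4)*(q - 1)*(q + 3)*(q^3 + 7*q^2 + 12*q) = (q - 4)*(q - 1)*(q + 3)*(q + 4)*(q^2 + 3*q) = (q - 4)*(q - 1)*(q + 3)^2*(q + 4)*(q)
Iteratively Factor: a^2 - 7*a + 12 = (a - 3)*(a - 4)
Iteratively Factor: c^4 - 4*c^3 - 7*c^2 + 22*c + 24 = (c - 4)*(c^3 - 7*c - 6) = (c - 4)*(c - 3)*(c^2 + 3*c + 2) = (c - 4)*(c - 3)*(c + 2)*(c + 1)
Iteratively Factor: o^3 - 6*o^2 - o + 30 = (o + 2)*(o^2 - 8*o + 15) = (o - 5)*(o + 2)*(o - 3)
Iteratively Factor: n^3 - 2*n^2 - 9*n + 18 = (n - 3)*(n^2 + n - 6) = (n - 3)*(n - 2)*(n + 3)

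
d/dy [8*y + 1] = 8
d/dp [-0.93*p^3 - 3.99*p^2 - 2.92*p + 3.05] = -2.79*p^2 - 7.98*p - 2.92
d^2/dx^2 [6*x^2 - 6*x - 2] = 12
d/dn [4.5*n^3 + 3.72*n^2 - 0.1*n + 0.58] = 13.5*n^2 + 7.44*n - 0.1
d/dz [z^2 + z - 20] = 2*z + 1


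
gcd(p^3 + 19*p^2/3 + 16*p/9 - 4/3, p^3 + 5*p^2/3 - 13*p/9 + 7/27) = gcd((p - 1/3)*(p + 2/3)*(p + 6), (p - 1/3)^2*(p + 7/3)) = p - 1/3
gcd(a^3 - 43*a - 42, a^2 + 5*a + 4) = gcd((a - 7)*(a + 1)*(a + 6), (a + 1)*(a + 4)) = a + 1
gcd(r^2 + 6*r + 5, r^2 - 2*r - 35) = r + 5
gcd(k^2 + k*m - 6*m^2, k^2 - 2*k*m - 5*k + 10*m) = k - 2*m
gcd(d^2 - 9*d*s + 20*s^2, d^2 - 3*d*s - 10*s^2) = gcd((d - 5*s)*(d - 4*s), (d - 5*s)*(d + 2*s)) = -d + 5*s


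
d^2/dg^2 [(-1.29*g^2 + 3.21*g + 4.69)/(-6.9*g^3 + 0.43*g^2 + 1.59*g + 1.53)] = (122.8338*g^6 - 916.9686*g^5 - 2537.43084*g^4 + 339.918276*g^3 - 108.226932*g^2 - 303.642144*g + 4.11498)/(328.509*g^9 - 61.4169*g^8 - 223.27227*g^7 - 190.304227*g^6 + 78.686757*g^5 + 96.60384*g^4 + 38.160585*g^3 - 14.62374*g^2 - 11.166093*g - 3.581577)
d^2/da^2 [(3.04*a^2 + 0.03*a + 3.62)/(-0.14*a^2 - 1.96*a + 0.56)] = (-1.11022302462516e-16*a^4 + 1.667176*a^3 - 1.855728*a^2 - 5.97408*a - 30.353344)/(0.002744*a^6 + 0.115248*a^5 + 1.580544*a^4 + 6.607552*a^3 - 6.322176*a^2 + 1.843968*a - 0.175616)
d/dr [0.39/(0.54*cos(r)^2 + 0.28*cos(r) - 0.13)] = (0.4212*cos(r) + 0.1092)*sin(r)/(0.54*cos(r)^2 + 0.28*cos(r) - 0.13)^2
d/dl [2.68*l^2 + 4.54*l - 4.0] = 5.36*l + 4.54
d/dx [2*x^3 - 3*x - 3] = 6*x^2 - 3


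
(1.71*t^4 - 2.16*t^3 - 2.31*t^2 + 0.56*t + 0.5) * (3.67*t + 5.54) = 6.2757*t^5 + 1.5462*t^4 - 20.4441*t^3 - 10.7422*t^2 + 4.9374*t + 2.77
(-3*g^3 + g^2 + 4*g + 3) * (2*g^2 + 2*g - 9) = -6*g^5 - 4*g^4 + 37*g^3 + 5*g^2 - 30*g - 27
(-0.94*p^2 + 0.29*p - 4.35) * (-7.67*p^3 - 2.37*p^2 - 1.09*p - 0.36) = 7.2098*p^5 + 0.00349999999999984*p^4 + 33.7018*p^3 + 10.3318*p^2 + 4.6371*p + 1.566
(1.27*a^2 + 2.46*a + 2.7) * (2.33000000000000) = 2.9591*a^2 + 5.7318*a + 6.291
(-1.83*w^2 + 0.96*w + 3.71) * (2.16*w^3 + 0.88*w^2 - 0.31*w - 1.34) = -3.9528*w^5 + 0.4632*w^4 + 9.4257*w^3 + 5.4194*w^2 - 2.4365*w - 4.9714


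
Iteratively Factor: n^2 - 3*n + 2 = (n - 2)*(n - 1)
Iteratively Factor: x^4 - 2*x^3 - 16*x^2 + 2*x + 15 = (x + 1)*(x^3 - 3*x^2 - 13*x + 15) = (x - 5)*(x + 1)*(x^2 + 2*x - 3) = (x - 5)*(x - 1)*(x + 1)*(x + 3)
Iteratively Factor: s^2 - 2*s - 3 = (s - 3)*(s + 1)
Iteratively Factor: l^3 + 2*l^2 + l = (l)*(l^2 + 2*l + 1) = l*(l + 1)*(l + 1)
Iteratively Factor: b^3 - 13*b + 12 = (b - 1)*(b^2 + b - 12) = (b - 3)*(b - 1)*(b + 4)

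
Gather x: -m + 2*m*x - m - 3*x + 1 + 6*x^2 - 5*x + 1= -2*m + 6*x^2 + x*(2*m - 8) + 2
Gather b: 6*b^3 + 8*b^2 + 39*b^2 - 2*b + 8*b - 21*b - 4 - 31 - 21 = 6*b^3 + 47*b^2 - 15*b - 56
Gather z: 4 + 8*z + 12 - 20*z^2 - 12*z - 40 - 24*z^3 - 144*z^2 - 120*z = -24*z^3 - 164*z^2 - 124*z - 24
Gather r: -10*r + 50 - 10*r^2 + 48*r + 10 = -10*r^2 + 38*r + 60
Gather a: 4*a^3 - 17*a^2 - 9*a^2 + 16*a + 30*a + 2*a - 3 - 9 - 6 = 4*a^3 - 26*a^2 + 48*a - 18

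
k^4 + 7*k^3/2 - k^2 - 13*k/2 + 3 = (k - 1)*(k - 1/2)*(k + 2)*(k + 3)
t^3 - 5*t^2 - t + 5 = (t - 5)*(t - 1)*(t + 1)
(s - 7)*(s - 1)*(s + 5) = s^3 - 3*s^2 - 33*s + 35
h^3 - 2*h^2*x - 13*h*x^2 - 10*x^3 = (h - 5*x)*(h + x)*(h + 2*x)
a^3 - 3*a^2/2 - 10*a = a*(a - 4)*(a + 5/2)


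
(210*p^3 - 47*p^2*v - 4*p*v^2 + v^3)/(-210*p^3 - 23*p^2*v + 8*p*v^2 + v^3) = (-6*p + v)/(6*p + v)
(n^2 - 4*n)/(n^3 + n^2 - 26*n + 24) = n/(n^2 + 5*n - 6)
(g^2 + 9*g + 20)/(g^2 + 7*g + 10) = (g + 4)/(g + 2)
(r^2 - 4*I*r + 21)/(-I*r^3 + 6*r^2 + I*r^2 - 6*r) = (-r^2 + 4*I*r - 21)/(r*(I*r^2 - 6*r - I*r + 6))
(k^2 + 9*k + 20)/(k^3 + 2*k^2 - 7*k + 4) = (k + 5)/(k^2 - 2*k + 1)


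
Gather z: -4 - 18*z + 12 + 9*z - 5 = 3 - 9*z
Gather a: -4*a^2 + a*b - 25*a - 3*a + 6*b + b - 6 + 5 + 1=-4*a^2 + a*(b - 28) + 7*b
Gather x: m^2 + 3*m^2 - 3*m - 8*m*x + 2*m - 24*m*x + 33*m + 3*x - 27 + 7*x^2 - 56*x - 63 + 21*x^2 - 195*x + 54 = 4*m^2 + 32*m + 28*x^2 + x*(-32*m - 248) - 36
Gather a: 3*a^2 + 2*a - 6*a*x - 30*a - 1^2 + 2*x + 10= 3*a^2 + a*(-6*x - 28) + 2*x + 9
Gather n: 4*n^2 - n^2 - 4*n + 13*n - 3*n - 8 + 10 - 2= 3*n^2 + 6*n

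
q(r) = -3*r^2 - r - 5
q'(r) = -6*r - 1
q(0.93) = -8.52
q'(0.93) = -6.58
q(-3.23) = -33.07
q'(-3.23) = 18.38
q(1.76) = -16.05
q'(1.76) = -11.56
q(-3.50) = -38.25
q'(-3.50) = 20.00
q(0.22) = -5.37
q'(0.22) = -2.32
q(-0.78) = -6.05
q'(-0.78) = 3.68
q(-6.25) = -115.94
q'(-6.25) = 36.50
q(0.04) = -5.04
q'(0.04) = -1.24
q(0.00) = -5.00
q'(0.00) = -1.00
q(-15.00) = -665.00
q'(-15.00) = 89.00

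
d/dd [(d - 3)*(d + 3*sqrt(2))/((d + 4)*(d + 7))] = (-3*sqrt(2)*d^2 + 14*d^2 + 18*sqrt(2)*d + 56*d - 84 + 183*sqrt(2))/(d^4 + 22*d^3 + 177*d^2 + 616*d + 784)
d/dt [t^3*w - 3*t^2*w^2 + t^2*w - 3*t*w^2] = w*(3*t^2 - 6*t*w + 2*t - 3*w)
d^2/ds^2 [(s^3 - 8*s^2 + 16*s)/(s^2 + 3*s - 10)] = 2*(59*s^3 - 330*s^2 + 780*s - 320)/(s^6 + 9*s^5 - 3*s^4 - 153*s^3 + 30*s^2 + 900*s - 1000)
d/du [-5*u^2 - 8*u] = -10*u - 8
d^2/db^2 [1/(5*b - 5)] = 2/(5*(b - 1)^3)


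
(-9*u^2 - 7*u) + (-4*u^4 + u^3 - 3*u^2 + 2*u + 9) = -4*u^4 + u^3 - 12*u^2 - 5*u + 9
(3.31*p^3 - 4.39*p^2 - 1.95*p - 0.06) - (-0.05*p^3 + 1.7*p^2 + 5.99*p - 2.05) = 3.36*p^3 - 6.09*p^2 - 7.94*p + 1.99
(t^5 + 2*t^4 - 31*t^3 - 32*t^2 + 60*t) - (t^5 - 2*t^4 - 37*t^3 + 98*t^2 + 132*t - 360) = 4*t^4 + 6*t^3 - 130*t^2 - 72*t + 360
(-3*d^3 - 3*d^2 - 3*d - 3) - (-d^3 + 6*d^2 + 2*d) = -2*d^3 - 9*d^2 - 5*d - 3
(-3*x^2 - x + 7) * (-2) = 6*x^2 + 2*x - 14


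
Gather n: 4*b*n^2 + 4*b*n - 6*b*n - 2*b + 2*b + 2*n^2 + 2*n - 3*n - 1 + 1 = n^2*(4*b + 2) + n*(-2*b - 1)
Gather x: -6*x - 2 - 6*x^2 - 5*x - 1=-6*x^2 - 11*x - 3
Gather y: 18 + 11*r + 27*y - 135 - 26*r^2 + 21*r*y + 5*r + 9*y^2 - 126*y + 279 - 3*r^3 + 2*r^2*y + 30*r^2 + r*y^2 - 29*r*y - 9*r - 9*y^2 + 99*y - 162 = -3*r^3 + 4*r^2 + r*y^2 + 7*r + y*(2*r^2 - 8*r)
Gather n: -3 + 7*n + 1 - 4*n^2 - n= -4*n^2 + 6*n - 2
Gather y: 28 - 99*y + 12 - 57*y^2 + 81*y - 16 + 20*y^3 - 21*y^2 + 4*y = 20*y^3 - 78*y^2 - 14*y + 24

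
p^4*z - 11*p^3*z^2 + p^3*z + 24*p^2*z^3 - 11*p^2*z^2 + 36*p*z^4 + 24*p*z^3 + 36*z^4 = (p - 6*z)^2*(p + z)*(p*z + z)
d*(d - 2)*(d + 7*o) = d^3 + 7*d^2*o - 2*d^2 - 14*d*o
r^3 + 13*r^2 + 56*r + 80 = (r + 4)^2*(r + 5)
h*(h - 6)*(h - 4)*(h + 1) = h^4 - 9*h^3 + 14*h^2 + 24*h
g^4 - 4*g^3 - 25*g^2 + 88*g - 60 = (g - 6)*(g - 2)*(g - 1)*(g + 5)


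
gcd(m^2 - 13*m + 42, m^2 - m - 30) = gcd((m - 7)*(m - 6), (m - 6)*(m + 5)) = m - 6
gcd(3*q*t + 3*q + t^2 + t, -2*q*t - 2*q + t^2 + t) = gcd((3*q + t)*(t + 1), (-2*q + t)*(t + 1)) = t + 1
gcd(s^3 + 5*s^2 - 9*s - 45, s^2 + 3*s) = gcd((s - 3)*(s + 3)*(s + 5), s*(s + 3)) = s + 3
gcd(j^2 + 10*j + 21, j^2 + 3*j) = j + 3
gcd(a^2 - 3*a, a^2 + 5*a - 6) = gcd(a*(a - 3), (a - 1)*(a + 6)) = 1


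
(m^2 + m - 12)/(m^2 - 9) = (m + 4)/(m + 3)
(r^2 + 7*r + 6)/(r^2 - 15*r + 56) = (r^2 + 7*r + 6)/(r^2 - 15*r + 56)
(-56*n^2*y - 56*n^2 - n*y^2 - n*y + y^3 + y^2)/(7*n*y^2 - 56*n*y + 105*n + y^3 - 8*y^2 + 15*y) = (-8*n*y - 8*n + y^2 + y)/(y^2 - 8*y + 15)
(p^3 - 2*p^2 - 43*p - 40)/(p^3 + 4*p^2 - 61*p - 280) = (p + 1)/(p + 7)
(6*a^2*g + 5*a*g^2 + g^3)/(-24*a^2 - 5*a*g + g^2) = g*(-2*a - g)/(8*a - g)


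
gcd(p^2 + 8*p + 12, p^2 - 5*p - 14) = p + 2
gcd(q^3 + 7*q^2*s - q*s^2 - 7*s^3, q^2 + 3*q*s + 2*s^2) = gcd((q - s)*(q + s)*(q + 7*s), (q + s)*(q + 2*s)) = q + s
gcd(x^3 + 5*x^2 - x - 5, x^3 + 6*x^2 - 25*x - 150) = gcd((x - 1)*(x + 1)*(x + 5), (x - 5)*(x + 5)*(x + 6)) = x + 5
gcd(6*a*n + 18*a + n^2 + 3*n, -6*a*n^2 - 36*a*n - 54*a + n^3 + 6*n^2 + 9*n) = n + 3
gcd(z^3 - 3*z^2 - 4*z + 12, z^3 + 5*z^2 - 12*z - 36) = z^2 - z - 6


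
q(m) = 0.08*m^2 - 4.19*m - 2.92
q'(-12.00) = -6.11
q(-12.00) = 58.88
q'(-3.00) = -4.67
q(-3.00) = 10.37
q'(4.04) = -3.54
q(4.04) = -18.54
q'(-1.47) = -4.43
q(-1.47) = 3.41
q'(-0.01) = -4.19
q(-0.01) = -2.88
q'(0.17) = -4.16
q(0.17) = -3.63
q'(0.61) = -4.09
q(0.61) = -5.45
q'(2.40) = -3.81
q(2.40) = -12.52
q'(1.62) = -3.93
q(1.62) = -9.50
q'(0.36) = -4.13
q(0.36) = -4.42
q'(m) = 0.16*m - 4.19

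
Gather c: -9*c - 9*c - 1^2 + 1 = -18*c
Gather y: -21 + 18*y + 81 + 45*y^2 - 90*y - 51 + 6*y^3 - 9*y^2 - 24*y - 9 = 6*y^3 + 36*y^2 - 96*y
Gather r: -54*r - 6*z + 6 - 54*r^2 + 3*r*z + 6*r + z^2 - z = -54*r^2 + r*(3*z - 48) + z^2 - 7*z + 6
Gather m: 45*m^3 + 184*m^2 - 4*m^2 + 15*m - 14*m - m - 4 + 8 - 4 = 45*m^3 + 180*m^2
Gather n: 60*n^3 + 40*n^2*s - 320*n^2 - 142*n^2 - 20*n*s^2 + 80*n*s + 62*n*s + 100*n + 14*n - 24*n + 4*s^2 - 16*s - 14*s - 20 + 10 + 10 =60*n^3 + n^2*(40*s - 462) + n*(-20*s^2 + 142*s + 90) + 4*s^2 - 30*s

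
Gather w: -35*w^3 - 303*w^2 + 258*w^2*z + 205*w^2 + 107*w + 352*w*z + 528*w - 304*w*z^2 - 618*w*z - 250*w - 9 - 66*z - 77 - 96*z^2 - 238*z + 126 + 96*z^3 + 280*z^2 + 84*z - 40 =-35*w^3 + w^2*(258*z - 98) + w*(-304*z^2 - 266*z + 385) + 96*z^3 + 184*z^2 - 220*z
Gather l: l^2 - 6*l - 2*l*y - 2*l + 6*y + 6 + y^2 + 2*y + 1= l^2 + l*(-2*y - 8) + y^2 + 8*y + 7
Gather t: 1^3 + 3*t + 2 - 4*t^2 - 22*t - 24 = -4*t^2 - 19*t - 21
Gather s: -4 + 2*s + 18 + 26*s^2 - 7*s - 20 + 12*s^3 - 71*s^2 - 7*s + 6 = 12*s^3 - 45*s^2 - 12*s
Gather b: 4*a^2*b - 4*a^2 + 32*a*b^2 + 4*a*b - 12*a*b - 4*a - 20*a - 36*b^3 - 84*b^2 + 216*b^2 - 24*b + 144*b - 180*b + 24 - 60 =-4*a^2 - 24*a - 36*b^3 + b^2*(32*a + 132) + b*(4*a^2 - 8*a - 60) - 36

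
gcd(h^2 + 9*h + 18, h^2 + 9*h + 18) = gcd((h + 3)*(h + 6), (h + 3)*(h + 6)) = h^2 + 9*h + 18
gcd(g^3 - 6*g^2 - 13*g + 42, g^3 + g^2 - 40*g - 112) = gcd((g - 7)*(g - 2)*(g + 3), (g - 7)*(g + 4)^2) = g - 7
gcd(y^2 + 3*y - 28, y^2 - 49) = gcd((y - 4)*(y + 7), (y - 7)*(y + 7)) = y + 7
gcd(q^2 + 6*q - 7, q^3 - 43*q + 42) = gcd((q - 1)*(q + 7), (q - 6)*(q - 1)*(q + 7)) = q^2 + 6*q - 7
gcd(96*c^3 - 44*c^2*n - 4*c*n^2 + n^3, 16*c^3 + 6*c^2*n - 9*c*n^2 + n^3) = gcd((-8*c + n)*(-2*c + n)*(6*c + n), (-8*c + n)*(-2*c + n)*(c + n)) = 16*c^2 - 10*c*n + n^2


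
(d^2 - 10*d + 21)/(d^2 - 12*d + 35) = (d - 3)/(d - 5)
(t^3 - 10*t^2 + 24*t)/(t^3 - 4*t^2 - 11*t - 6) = t*(t - 4)/(t^2 + 2*t + 1)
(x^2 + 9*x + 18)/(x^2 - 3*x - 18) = (x + 6)/(x - 6)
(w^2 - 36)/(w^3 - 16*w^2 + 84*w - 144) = (w + 6)/(w^2 - 10*w + 24)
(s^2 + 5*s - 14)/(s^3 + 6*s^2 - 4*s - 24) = (s + 7)/(s^2 + 8*s + 12)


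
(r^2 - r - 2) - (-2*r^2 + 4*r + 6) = 3*r^2 - 5*r - 8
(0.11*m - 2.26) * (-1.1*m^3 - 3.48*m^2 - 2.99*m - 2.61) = -0.121*m^4 + 2.1032*m^3 + 7.5359*m^2 + 6.4703*m + 5.8986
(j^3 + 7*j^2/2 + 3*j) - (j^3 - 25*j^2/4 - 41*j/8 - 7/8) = 39*j^2/4 + 65*j/8 + 7/8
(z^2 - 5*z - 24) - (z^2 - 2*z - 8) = -3*z - 16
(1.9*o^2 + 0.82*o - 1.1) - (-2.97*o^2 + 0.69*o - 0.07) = 4.87*o^2 + 0.13*o - 1.03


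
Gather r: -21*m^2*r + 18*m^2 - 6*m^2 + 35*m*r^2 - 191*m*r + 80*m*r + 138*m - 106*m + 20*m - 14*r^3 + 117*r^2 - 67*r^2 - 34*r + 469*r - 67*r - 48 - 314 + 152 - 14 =12*m^2 + 52*m - 14*r^3 + r^2*(35*m + 50) + r*(-21*m^2 - 111*m + 368) - 224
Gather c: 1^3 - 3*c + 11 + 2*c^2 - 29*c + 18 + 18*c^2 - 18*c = 20*c^2 - 50*c + 30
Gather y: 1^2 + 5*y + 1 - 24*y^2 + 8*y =-24*y^2 + 13*y + 2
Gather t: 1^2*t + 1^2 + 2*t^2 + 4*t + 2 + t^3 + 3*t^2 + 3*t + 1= t^3 + 5*t^2 + 8*t + 4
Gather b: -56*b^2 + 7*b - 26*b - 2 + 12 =-56*b^2 - 19*b + 10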